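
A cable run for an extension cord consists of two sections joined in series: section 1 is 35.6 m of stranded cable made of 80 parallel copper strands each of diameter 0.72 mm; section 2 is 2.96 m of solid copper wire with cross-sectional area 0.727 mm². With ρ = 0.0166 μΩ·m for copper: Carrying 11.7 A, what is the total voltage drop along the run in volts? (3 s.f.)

ρ = 0.0166 μΩ·m = 1.66×10^-8 Ω·m
Section 1: A_strand = π(3.6000e-04)² = 4.072e-07 m²; R₁ = ρL/(N·A_s) = (1.66×10^-8)(35.6)/(80×4.072e-07) = 0.01814 Ω
Section 2: A = 0.727 mm² = 7.270e-07 m²
R₂ = (1.66×10^-8)(2.96)/(7.270e-07) = 0.06759 Ω
R = R₁ + R₂ = 0.08573 Ω
V = IR = 11.7 × 0.08573 = 1.00 V

1.00 V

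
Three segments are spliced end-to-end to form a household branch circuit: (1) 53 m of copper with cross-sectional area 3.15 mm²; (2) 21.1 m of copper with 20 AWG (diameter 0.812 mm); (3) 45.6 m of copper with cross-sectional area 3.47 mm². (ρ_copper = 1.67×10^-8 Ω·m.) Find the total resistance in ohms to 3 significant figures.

1.18 Ω

Seg 1: A = 3.15 mm² = 3.150e-06 m²
R_1 = (1.67×10^-8)(53)/(3.150e-06) = 0.281 Ω
Seg 2: A = π(0.812/2 mm)² = π(4.0600e-04 m)² = 5.178e-07 m²
R_2 = (1.67×10^-8)(21.1)/(5.178e-07) = 0.6805 Ω
Seg 3: A = 3.47 mm² = 3.470e-06 m²
R_3 = (1.67×10^-8)(45.6)/(3.470e-06) = 0.2195 Ω
R_total = R_1 + R_2 + R_3 = 1.18 Ω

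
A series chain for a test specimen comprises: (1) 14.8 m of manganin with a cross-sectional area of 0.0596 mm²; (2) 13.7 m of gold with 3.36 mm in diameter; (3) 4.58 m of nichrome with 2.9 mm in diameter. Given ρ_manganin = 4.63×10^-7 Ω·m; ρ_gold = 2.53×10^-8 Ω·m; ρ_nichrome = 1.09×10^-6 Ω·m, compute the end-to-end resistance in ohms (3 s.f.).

116 Ω

Seg 1: A = 0.0596 mm² = 5.960e-08 m²
R_1 = (4.63×10^-7)(14.8)/(5.960e-08) = 115 Ω
Seg 2: A = π(d/2)² = π(1.6800e-03 m)² = 8.867e-06 m²
R_2 = (2.53×10^-8)(13.7)/(8.867e-06) = 0.03909 Ω
Seg 3: A = π(d/2)² = π(1.4500e-03 m)² = 6.605e-06 m²
R_3 = (1.09×10^-6)(4.58)/(6.605e-06) = 0.7558 Ω
R_total = R_1 + R_2 + R_3 = 116 Ω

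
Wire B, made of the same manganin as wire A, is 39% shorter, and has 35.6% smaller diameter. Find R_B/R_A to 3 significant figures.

1.47

R ∝ L/d², so R_B/R_A = (1 − 39/100) × (1 − 35.6/100)⁻²
= 0.61 × 2.411 = 1.47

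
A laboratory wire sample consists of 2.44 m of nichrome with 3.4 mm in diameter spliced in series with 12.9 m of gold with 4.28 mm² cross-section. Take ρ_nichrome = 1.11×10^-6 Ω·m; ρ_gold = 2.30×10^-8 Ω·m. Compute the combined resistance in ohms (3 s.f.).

Segment 1: A = π(d/2)² = π(1.7000e-03 m)² = 9.079e-06 m²
R₁ = ρL/A = (1.11×10^-6)(2.44)/(9.079e-06) = 0.2983 Ω
Segment 2: A = 4.28 mm² = 4.280e-06 m²
R₂ = (2.30×10^-8)(12.9)/(4.280e-06) = 0.06932 Ω
R = R₁ + R₂ = 0.368 Ω

0.368 Ω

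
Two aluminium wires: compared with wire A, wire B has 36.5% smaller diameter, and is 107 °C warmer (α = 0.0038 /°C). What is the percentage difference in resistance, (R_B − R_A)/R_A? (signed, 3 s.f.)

249%

R ∝ ρL/d² with ρ ∝ (1+αΔT), so R_B/R_A = (1 − 36.5/100)⁻² × (1 + 0.0038×107)
= 2.48 × 1.407 = 3.488
(R_B − R_A)/R_A = 3.488 − 1 = 249%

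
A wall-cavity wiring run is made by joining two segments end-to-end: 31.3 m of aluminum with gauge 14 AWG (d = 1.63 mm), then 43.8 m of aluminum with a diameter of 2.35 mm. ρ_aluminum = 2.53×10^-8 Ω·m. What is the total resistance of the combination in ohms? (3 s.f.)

Segment 1: A = π(1.63/2 mm)² = π(8.1500e-04 m)² = 2.087e-06 m²
R₁ = ρL/A = (2.53×10^-8)(31.3)/(2.087e-06) = 0.3795 Ω
Segment 2: A = π(d/2)² = π(1.1750e-03 m)² = 4.337e-06 m²
R₂ = (2.53×10^-8)(43.8)/(4.337e-06) = 0.2555 Ω
R = R₁ + R₂ = 0.635 Ω

0.635 Ω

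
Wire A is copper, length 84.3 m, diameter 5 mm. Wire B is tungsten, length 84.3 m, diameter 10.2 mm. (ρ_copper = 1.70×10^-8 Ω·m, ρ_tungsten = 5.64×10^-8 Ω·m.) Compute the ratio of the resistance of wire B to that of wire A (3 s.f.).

0.797

R ∝ ρL/d², so R_B/R_A = (ρ_B/ρ_A) × (d_A/d_B)²
= (5.64×10^-8/1.70×10^-8) × (5/10.2)² = 0.797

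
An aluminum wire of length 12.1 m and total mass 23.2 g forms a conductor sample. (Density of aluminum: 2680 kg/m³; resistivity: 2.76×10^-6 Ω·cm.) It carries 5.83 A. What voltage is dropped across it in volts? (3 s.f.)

2.72 V

ρ = 2.76×10^-6 Ω·cm = 2.76×10^-8 Ω·m
A = m/(density·L) = 0.0232/(2680×12.1) = 7.1543e-07 m²
R = ρL/A = (2.76×10^-8)(12.1)/(7.1543e-07) = 0.4668 Ω
V = IR = 5.83 × 0.4668 = 2.72 V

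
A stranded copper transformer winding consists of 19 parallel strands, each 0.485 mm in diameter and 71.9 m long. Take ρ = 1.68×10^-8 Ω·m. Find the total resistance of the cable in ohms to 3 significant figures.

A_strand = π(2.4250e-04 m)² = 1.847e-07 m²
R_strand = ρL/A = (1.68×10^-8)(71.9)/(1.847e-07) = 6.538 Ω
R_total = R_strand/N = 6.538/19 = 0.344 Ω

0.344 Ω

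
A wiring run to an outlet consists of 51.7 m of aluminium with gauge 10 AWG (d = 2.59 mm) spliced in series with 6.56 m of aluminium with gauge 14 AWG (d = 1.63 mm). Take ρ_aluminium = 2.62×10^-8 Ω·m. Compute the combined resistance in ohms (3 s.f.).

Segment 1: A = π(2.59/2 mm)² = π(1.2950e-03 m)² = 5.269e-06 m²
R₁ = ρL/A = (2.62×10^-8)(51.7)/(5.269e-06) = 0.2571 Ω
Segment 2: A = π(1.63/2 mm)² = π(8.1500e-04 m)² = 2.087e-06 m²
R₂ = (2.62×10^-8)(6.56)/(2.087e-06) = 0.08236 Ω
R = R₁ + R₂ = 0.339 Ω

0.339 Ω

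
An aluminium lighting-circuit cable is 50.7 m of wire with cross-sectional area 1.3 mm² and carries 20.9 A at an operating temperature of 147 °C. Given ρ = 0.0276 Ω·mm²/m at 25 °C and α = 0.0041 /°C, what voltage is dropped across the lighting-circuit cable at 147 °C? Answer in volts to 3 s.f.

33.7 V

ρ = 0.0276 Ω·mm²/m = 2.76×10^-8 Ω·m
A = 1.3 mm² = 1.300e-06 m²
R₍25₎ = ρL/A = (2.76×10^-8)(50.7)/(1.300e-06) = 1.076 Ω
R₍147₎ = R₍25₎(1 + αΔT) = 1.076 × (1 + 0.0041×122) = 1.615 Ω
V = IR = 20.9 × 1.615 = 33.7 V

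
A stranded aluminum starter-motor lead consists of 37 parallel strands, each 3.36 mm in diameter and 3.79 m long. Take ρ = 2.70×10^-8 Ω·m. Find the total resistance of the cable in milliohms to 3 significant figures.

0.312 mΩ

A_strand = π(1.6800e-03 m)² = 8.867e-06 m²
R_strand = ρL/A = (2.70×10^-8)(3.79)/(8.867e-06) = 0.01154 Ω
R_total = R_strand/N = 0.01154/37 = 0.312 mΩ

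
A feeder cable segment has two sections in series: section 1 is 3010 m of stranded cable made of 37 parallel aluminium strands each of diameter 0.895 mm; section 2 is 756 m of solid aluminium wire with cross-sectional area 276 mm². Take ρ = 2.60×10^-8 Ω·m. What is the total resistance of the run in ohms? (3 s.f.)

Section 1: A_strand = π(4.4750e-04)² = 6.291e-07 m²; R₁ = ρL/(N·A_s) = (2.60×10^-8)(3010)/(37×6.291e-07) = 3.362 Ω
Section 2: A = 276 mm² = 2.760e-04 m²
R₂ = (2.60×10^-8)(756)/(2.760e-04) = 0.07122 Ω
R = R₁ + R₂ = 3.43 Ω

3.43 Ω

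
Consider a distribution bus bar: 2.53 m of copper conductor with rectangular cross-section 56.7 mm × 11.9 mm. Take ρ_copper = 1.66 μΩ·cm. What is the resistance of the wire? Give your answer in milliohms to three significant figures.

0.0622 mΩ

ρ = 1.66 μΩ·cm = 1.66×10^-8 Ω·m
A = 56.7 × 11.9 mm² = 675 mm² = 6.747e-04 m²
R = ρL/A = (1.66×10^-8)(2.53 m)/(6.747e-04 m²) = 0.0622 mΩ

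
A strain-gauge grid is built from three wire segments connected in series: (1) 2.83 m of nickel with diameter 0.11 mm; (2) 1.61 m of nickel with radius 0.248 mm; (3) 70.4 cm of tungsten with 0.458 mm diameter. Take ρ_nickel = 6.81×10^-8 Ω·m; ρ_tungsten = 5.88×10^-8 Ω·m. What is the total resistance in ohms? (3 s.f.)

Seg 1: A = π(d/2)² = π(5.5000e-05 m)² = 9.503e-09 m²
R_1 = (6.81×10^-8)(2.83)/(9.503e-09) = 20.28 Ω
Seg 2: A = πr² = π(2.4800e-04 m)² = 1.932e-07 m²
R_2 = (6.81×10^-8)(1.61)/(1.932e-07) = 0.5674 Ω
Seg 3: A = π(d/2)² = π(2.2900e-04 m)² = 1.647e-07 m²
R_3 = (5.88×10^-8)(0.704)/(1.647e-07) = 0.2513 Ω
R_total = R_1 + R_2 + R_3 = 21.1 Ω

21.1 Ω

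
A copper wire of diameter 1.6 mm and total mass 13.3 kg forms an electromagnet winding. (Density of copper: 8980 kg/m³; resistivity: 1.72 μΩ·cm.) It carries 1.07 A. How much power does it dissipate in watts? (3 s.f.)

ρ = 1.72 μΩ·cm = 1.72×10^-8 Ω·m
A = π(d/2)² = π(8.0000e-04 m)² = 2.0106e-06 m²
L = m/(density·A) = 13.3/(8980×2.0106e-06) = 736.6 m
R = ρL/A = (1.72×10^-8)(736.6)/(2.0106e-06) = 6.302 Ω
P = I²R = (1.07)² × 6.302 = 7.21 W

7.21 W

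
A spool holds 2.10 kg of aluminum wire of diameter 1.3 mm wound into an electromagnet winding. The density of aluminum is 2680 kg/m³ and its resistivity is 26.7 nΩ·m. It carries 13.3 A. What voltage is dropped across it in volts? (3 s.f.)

158 V

ρ = 26.7 nΩ·m = 2.67×10^-8 Ω·m
A = π(d/2)² = π(6.5000e-04 m)² = 1.3273e-06 m²
L = m/(density·A) = 2.1/(2680×1.3273e-06) = 590.3 m
R = ρL/A = (2.67×10^-8)(590.3)/(1.3273e-06) = 11.88 Ω
V = IR = 13.3 × 11.88 = 158 V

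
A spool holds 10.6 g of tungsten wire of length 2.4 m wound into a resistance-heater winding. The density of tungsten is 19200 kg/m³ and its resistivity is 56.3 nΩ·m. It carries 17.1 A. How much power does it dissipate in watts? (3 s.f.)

ρ = 56.3 nΩ·m = 5.63×10^-8 Ω·m
A = m/(density·L) = 0.0106/(19200×2.4) = 2.3003e-07 m²
R = ρL/A = (5.63×10^-8)(2.4)/(2.3003e-07) = 0.5874 Ω
P = I²R = (17.1)² × 0.5874 = 172 W

172 W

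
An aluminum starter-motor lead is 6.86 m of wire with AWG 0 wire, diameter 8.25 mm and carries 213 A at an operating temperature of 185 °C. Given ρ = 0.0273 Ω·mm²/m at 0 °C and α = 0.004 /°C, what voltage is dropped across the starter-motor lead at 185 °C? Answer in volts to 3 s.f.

ρ = 0.0273 Ω·mm²/m = 2.73×10^-8 Ω·m
A = π(8.25/2 mm)² = π(4.1250e-03 m)² = 5.346e-05 m²
R₍0₎ = ρL/A = (2.73×10^-8)(6.86)/(5.346e-05) = 0.003503 Ω
R₍185₎ = R₍0₎(1 + αΔT) = 0.003503 × (1 + 0.004×185) = 0.006096 Ω
V = IR = 213 × 0.006096 = 1.30 V

1.30 V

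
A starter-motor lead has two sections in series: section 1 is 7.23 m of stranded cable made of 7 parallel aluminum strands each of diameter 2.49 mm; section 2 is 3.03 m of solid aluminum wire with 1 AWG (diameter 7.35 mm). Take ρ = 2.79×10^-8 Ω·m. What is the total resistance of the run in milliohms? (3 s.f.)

Section 1: A_strand = π(1.2450e-03)² = 4.870e-06 m²; R₁ = ρL/(N·A_s) = (2.79×10^-8)(7.23)/(7×4.870e-06) = 0.005918 Ω
Section 2: A = π(7.35/2 mm)² = π(3.6750e-03 m)² = 4.243e-05 m²
R₂ = (2.79×10^-8)(3.03)/(4.243e-05) = 0.001992 Ω
R = R₁ + R₂ = 7.91 mΩ

7.91 mΩ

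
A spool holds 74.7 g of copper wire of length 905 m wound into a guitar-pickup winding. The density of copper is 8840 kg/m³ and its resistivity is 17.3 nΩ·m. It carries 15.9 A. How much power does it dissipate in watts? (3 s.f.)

4.24×10^5 W

ρ = 17.3 nΩ·m = 1.73×10^-8 Ω·m
A = m/(density·L) = 0.0747/(8840×905) = 9.3373e-09 m²
R = ρL/A = (1.73×10^-8)(905)/(9.3373e-09) = 1677 Ω
P = I²R = (15.9)² × 1677 = 4.24×10^5 W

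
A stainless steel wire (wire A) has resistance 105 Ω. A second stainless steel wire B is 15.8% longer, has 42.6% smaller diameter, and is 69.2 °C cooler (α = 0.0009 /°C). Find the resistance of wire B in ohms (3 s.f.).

346 Ω

R ∝ ρL/d² with ρ ∝ (1+αΔT), so R_B/R_A = (1 + 15.8/100) × (1 − 42.6/100)⁻² × (1 − 0.0009×69.2)
= 1.158 × 3.035 × 0.9377 = 3.296
R_B = 3.296 × 105 = 346 Ω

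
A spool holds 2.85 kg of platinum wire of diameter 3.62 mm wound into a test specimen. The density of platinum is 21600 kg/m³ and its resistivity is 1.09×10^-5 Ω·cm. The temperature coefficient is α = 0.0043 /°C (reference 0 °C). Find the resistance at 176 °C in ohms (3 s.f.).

ρ = 1.09×10^-5 Ω·cm = 1.09×10^-7 Ω·m
A = π(d/2)² = π(1.8100e-03 m)² = 1.0292e-05 m²
L = m/(density·A) = 2.85/(21600×1.0292e-05) = 12.82 m
R = ρL/A = (1.09×10^-7)(12.82)/(1.0292e-05) = 0.1358 Ω
R(176 °C) = 0.1358 × (1 + 0.0043×176) = 0.239 Ω

0.239 Ω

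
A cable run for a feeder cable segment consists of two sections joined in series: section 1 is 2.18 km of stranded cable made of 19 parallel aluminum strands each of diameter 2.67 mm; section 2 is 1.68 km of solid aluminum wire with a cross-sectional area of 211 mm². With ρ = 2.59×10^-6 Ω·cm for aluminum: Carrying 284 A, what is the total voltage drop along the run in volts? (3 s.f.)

209 V

ρ = 2.59×10^-6 Ω·cm = 2.59×10^-8 Ω·m
Section 1: A_strand = π(1.3350e-03)² = 5.599e-06 m²; R₁ = ρL/(N·A_s) = (2.59×10^-8)(2180)/(19×5.599e-06) = 0.5308 Ω
Section 2: A = 211 mm² = 2.110e-04 m²
R₂ = (2.59×10^-8)(1680)/(2.110e-04) = 0.2062 Ω
R = R₁ + R₂ = 0.737 Ω
V = IR = 284 × 0.737 = 209 V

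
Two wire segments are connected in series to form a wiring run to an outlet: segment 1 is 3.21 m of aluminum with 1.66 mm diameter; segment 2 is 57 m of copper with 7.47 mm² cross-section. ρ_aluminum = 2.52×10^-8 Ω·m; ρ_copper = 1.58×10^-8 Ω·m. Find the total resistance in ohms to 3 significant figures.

0.158 Ω

Segment 1: A = π(d/2)² = π(8.3000e-04 m)² = 2.164e-06 m²
R₁ = ρL/A = (2.52×10^-8)(3.21)/(2.164e-06) = 0.03738 Ω
Segment 2: A = 7.47 mm² = 7.470e-06 m²
R₂ = (1.58×10^-8)(57)/(7.470e-06) = 0.1206 Ω
R = R₁ + R₂ = 0.158 Ω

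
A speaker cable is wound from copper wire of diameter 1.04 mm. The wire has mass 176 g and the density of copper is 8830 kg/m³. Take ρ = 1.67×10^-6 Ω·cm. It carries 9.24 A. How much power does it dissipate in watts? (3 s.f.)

ρ = 1.67×10^-6 Ω·cm = 1.67×10^-8 Ω·m
A = π(d/2)² = π(5.2000e-04 m)² = 8.4949e-07 m²
L = m/(density·A) = 0.176/(8830×8.4949e-07) = 23.46 m
R = ρL/A = (1.67×10^-8)(23.46)/(8.4949e-07) = 0.4613 Ω
P = I²R = (9.24)² × 0.4613 = 39.4 W

39.4 W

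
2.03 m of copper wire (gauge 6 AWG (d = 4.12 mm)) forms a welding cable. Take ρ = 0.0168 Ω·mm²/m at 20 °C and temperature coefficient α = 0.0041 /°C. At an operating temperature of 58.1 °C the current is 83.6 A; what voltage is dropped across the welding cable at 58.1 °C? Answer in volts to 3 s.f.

0.247 V

ρ = 0.0168 Ω·mm²/m = 1.68×10^-8 Ω·m
A = π(4.12/2 mm)² = π(2.0600e-03 m)² = 1.333e-05 m²
R₍20₎ = ρL/A = (1.68×10^-8)(2.03)/(1.333e-05) = 0.002558 Ω
R₍58.1₎ = R₍20₎(1 + αΔT) = 0.002558 × (1 + 0.0041×38.1) = 0.002958 Ω
V = IR = 83.6 × 0.002958 = 0.247 V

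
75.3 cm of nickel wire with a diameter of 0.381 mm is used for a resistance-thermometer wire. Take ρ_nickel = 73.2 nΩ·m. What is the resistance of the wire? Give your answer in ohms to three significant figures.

ρ = 73.2 nΩ·m = 7.32×10^-8 Ω·m
A = π(d/2)² = π(1.9050e-04 m)² = 1.140e-07 m²
R = ρL/A = (7.32×10^-8)(0.753 m)/(1.140e-07 m²) = 0.483 Ω

0.483 Ω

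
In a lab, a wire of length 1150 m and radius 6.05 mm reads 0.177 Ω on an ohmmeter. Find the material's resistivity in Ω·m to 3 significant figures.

1.77×10^-8 Ω·m

A = πr² = π(6.0500e-03 m)² = 1.150e-04 m²
ρ = RA/L = (0.177)(1.150e-04)/(1150) = 1.77×10^-8 Ω·m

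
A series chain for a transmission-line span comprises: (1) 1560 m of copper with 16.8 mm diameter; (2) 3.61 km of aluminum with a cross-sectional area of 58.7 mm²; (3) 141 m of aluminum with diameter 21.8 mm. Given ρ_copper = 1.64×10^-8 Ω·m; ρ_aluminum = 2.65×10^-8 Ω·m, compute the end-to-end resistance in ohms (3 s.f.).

1.76 Ω

Seg 1: A = π(d/2)² = π(8.4000e-03 m)² = 2.217e-04 m²
R_1 = (1.64×10^-8)(1560)/(2.217e-04) = 0.1154 Ω
Seg 2: A = 58.7 mm² = 5.870e-05 m²
R_2 = (2.65×10^-8)(3610)/(5.870e-05) = 1.63 Ω
Seg 3: A = π(d/2)² = π(1.0900e-02 m)² = 3.733e-04 m²
R_3 = (2.65×10^-8)(141)/(3.733e-04) = 0.01001 Ω
R_total = R_1 + R_2 + R_3 = 1.76 Ω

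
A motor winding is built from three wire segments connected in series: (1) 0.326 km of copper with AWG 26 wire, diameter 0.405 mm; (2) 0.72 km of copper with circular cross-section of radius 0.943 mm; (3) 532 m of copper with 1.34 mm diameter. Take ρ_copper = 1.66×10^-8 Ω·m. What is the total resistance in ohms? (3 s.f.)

Seg 1: A = π(0.405/2 mm)² = π(2.0250e-04 m)² = 1.288e-07 m²
R_1 = (1.66×10^-8)(326)/(1.288e-07) = 42.01 Ω
Seg 2: A = πr² = π(9.4300e-04 m)² = 2.794e-06 m²
R_2 = (1.66×10^-8)(720)/(2.794e-06) = 4.278 Ω
Seg 3: A = π(d/2)² = π(6.7000e-04 m)² = 1.410e-06 m²
R_3 = (1.66×10^-8)(532)/(1.410e-06) = 6.262 Ω
R_total = R_1 + R_2 + R_3 = 52.5 Ω

52.5 Ω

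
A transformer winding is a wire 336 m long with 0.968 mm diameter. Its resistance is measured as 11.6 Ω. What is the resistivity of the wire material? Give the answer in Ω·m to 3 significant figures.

2.54×10^-8 Ω·m

A = π(d/2)² = π(4.8400e-04 m)² = 7.359e-07 m²
ρ = RA/L = (11.6)(7.359e-07)/(336) = 2.54×10^-8 Ω·m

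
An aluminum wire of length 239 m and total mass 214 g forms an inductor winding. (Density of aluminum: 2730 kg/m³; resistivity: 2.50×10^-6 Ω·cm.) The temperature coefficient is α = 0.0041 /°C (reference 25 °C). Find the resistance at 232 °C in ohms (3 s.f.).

33.7 Ω

ρ = 2.50×10^-6 Ω·cm = 2.50×10^-8 Ω·m
A = m/(density·L) = 0.214/(2730×239) = 3.2798e-07 m²
R = ρL/A = (2.50×10^-8)(239)/(3.2798e-07) = 18.22 Ω
R(232 °C) = 18.22 × (1 + 0.0041×207) = 33.7 Ω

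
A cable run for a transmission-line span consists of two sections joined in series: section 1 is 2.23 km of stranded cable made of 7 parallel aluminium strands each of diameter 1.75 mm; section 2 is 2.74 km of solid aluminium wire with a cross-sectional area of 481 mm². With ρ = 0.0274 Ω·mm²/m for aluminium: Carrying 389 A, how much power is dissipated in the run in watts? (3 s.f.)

5.73×10^5 W

ρ = 0.0274 Ω·mm²/m = 2.74×10^-8 Ω·m
Section 1: A_strand = π(8.7500e-04)² = 2.405e-06 m²; R₁ = ρL/(N·A_s) = (2.74×10^-8)(2230)/(7×2.405e-06) = 3.629 Ω
Section 2: A = 481 mm² = 4.810e-04 m²
R₂ = (2.74×10^-8)(2740)/(4.810e-04) = 0.1561 Ω
R = R₁ + R₂ = 3.785 Ω
P = I²R = (389)² × 3.785 = 5.73×10^5 W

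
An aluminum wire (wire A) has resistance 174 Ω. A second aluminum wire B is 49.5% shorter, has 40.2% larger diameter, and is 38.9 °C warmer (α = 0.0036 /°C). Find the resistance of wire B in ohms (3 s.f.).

R ∝ ρL/d² with ρ ∝ (1+αΔT), so R_B/R_A = (1 − 49.5/100) × (1 + 40.2/100)⁻² × (1 + 0.0036×38.9)
= 0.505 × 0.5088 × 1.14 = 0.2929
R_B = 0.2929 × 174 = 51.0 Ω

51.0 Ω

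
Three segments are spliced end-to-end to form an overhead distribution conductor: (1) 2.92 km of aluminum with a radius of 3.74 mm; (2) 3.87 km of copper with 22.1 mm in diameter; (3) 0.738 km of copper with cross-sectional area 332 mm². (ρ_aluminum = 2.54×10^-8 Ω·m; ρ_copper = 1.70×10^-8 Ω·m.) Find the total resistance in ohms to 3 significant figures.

1.90 Ω

Seg 1: A = πr² = π(3.7400e-03 m)² = 4.394e-05 m²
R_1 = (2.54×10^-8)(2920)/(4.394e-05) = 1.688 Ω
Seg 2: A = π(d/2)² = π(1.1050e-02 m)² = 3.836e-04 m²
R_2 = (1.70×10^-8)(3870)/(3.836e-04) = 0.1715 Ω
Seg 3: A = 332 mm² = 3.320e-04 m²
R_3 = (1.70×10^-8)(738)/(3.320e-04) = 0.03779 Ω
R_total = R_1 + R_2 + R_3 = 1.90 Ω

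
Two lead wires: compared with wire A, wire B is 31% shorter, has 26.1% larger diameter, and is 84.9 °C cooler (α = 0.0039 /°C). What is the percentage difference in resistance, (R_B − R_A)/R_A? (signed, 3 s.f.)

R ∝ ρL/d² with ρ ∝ (1+αΔT), so R_B/R_A = (1 − 31/100) × (1 + 26.1/100)⁻² × (1 − 0.0039×84.9)
= 0.69 × 0.6289 × 0.6689 = 0.2903
(R_B − R_A)/R_A = 0.2903 − 1 = -71.0%

-71.0%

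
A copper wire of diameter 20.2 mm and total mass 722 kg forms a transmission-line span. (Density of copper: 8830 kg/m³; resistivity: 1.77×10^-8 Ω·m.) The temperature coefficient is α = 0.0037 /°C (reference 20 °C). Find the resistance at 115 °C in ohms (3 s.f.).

A = π(d/2)² = π(1.0100e-02 m)² = 3.2047e-04 m²
L = m/(density·A) = 722/(8830×3.2047e-04) = 255.1 m
R = ρL/A = (1.77×10^-8)(255.1)/(3.2047e-04) = 0.01409 Ω
R(115 °C) = 0.01409 × (1 + 0.0037×95) = 0.0190 Ω

0.0190 Ω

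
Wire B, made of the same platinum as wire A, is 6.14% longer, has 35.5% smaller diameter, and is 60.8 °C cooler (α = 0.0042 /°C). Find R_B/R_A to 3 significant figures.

R ∝ ρL/d² with ρ ∝ (1+αΔT), so R_B/R_A = (1 + 6.14/100) × (1 − 35.5/100)⁻² × (1 − 0.0042×60.8)
= 1.061 × 2.404 × 0.7446 = 1.90

1.90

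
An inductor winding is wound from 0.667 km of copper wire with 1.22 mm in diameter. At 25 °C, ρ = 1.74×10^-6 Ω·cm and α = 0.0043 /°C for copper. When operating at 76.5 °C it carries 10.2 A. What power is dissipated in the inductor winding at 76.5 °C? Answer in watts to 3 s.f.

ρ = 1.74×10^-6 Ω·cm = 1.74×10^-8 Ω·m
A = π(d/2)² = π(6.1000e-04 m)² = 1.169e-06 m²
R₍25₎ = ρL/A = (1.74×10^-8)(667)/(1.169e-06) = 9.928 Ω
R₍76.5₎ = R₍25₎(1 + αΔT) = 9.928 × (1 + 0.0043×51.5) = 12.13 Ω
P = I²R = (10.2)² × 12.13 = 1260 W

1260 W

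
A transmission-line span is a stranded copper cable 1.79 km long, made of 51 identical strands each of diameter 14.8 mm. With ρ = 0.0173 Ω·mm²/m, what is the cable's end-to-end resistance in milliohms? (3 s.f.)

3.53 mΩ

ρ = 0.0173 Ω·mm²/m = 1.73×10^-8 Ω·m
A_strand = π(7.4000e-03 m)² = 1.720e-04 m²
R_strand = ρL/A = (1.73×10^-8)(1790)/(1.720e-04) = 0.18 Ω
R_total = R_strand/N = 0.18/51 = 3.53 mΩ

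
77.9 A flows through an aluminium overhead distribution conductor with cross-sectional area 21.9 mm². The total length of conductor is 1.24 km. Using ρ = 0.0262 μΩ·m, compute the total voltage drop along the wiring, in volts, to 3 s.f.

ρ = 0.0262 μΩ·m = 2.62×10^-8 Ω·m
A = 21.9 mm² = 2.190e-05 m²
R = ρL/A = (2.62×10^-8)(1240)/(2.190e-05) = 1.483 Ω
V = IR = 77.9 × 1.483 = 116 V

116 V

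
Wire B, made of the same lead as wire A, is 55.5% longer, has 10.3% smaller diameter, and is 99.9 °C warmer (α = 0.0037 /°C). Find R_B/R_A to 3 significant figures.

2.65

R ∝ ρL/d² with ρ ∝ (1+αΔT), so R_B/R_A = (1 + 55.5/100) × (1 − 10.3/100)⁻² × (1 + 0.0037×99.9)
= 1.555 × 1.243 × 1.37 = 2.65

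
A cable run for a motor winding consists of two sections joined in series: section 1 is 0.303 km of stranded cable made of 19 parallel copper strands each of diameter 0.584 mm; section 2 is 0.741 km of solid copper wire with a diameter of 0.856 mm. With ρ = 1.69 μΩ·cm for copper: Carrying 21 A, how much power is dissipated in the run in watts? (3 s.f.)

10000 W

ρ = 1.69 μΩ·cm = 1.69×10^-8 Ω·m
Section 1: A_strand = π(2.9200e-04)² = 2.679e-07 m²; R₁ = ρL/(N·A_s) = (1.69×10^-8)(303)/(19×2.679e-07) = 1.006 Ω
Section 2: A = π(d/2)² = π(4.2800e-04 m)² = 5.755e-07 m²
R₂ = (1.69×10^-8)(741)/(5.755e-07) = 21.76 Ω
R = R₁ + R₂ = 22.77 Ω
P = I²R = (21)² × 22.77 = 10000 W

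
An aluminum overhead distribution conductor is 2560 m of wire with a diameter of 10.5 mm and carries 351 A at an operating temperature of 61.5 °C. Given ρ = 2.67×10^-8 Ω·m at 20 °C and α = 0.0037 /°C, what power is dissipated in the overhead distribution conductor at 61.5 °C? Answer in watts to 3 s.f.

A = π(d/2)² = π(5.2500e-03 m)² = 8.659e-05 m²
R₍20₎ = ρL/A = (2.67×10^-8)(2560)/(8.659e-05) = 0.7894 Ω
R₍61.5₎ = R₍20₎(1 + αΔT) = 0.7894 × (1 + 0.0037×41.5) = 0.9106 Ω
P = I²R = (351)² × 0.9106 = 1.12×10^5 W

1.12×10^5 W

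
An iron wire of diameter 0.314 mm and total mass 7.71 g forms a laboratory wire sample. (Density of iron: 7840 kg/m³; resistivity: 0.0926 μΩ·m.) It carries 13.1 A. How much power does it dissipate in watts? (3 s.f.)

ρ = 0.0926 μΩ·m = 9.26×10^-8 Ω·m
A = π(d/2)² = π(1.5700e-04 m)² = 7.7437e-08 m²
L = m/(density·A) = 0.00771/(7840×7.7437e-08) = 12.7 m
R = ρL/A = (9.26×10^-8)(12.7)/(7.7437e-08) = 15.19 Ω
P = I²R = (13.1)² × 15.19 = 2610 W

2610 W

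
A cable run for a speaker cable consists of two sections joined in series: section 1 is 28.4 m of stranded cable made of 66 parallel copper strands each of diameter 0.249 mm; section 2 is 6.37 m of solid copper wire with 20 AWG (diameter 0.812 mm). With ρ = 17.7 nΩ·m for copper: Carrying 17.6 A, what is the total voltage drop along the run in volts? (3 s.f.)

ρ = 17.7 nΩ·m = 1.77×10^-8 Ω·m
Section 1: A_strand = π(1.2450e-04)² = 4.870e-08 m²; R₁ = ρL/(N·A_s) = (1.77×10^-8)(28.4)/(66×4.870e-08) = 0.1564 Ω
Section 2: A = π(0.812/2 mm)² = π(4.0600e-04 m)² = 5.178e-07 m²
R₂ = (1.77×10^-8)(6.37)/(5.178e-07) = 0.2177 Ω
R = R₁ + R₂ = 0.3741 Ω
V = IR = 17.6 × 0.3741 = 6.58 V

6.58 V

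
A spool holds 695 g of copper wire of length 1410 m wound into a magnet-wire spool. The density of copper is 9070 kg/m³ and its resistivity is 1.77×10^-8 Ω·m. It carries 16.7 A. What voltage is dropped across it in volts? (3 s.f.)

7670 V

A = m/(density·L) = 0.695/(9070×1410) = 5.4345e-08 m²
R = ρL/A = (1.77×10^-8)(1410)/(5.4345e-08) = 459.2 Ω
V = IR = 16.7 × 459.2 = 7670 V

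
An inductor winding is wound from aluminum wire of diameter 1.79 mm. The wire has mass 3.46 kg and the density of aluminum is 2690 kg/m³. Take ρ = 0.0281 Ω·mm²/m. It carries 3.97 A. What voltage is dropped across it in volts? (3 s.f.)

ρ = 0.0281 Ω·mm²/m = 2.81×10^-8 Ω·m
A = π(d/2)² = π(8.9500e-04 m)² = 2.5165e-06 m²
L = m/(density·A) = 3.46/(2690×2.5165e-06) = 511.1 m
R = ρL/A = (2.81×10^-8)(511.1)/(2.5165e-06) = 5.707 Ω
V = IR = 3.97 × 5.707 = 22.7 V

22.7 V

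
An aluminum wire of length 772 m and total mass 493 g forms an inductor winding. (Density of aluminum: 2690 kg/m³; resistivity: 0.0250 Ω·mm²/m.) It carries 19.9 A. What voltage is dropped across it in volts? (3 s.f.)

ρ = 0.0250 Ω·mm²/m = 2.50×10^-8 Ω·m
A = m/(density·L) = 0.493/(2690×772) = 2.3740e-07 m²
R = ρL/A = (2.50×10^-8)(772)/(2.3740e-07) = 81.3 Ω
V = IR = 19.9 × 81.3 = 1620 V

1620 V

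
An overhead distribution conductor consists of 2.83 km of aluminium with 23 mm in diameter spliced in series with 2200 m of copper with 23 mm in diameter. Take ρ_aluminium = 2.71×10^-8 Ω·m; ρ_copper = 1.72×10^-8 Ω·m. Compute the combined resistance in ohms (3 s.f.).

0.276 Ω

Segment 1: A = π(d/2)² = π(1.1500e-02 m)² = 4.155e-04 m²
R₁ = ρL/A = (2.71×10^-8)(2830)/(4.155e-04) = 0.1846 Ω
R₂ = (1.72×10^-8)(2200)/(4.155e-04) = 0.09108 Ω
R = R₁ + R₂ = 0.276 Ω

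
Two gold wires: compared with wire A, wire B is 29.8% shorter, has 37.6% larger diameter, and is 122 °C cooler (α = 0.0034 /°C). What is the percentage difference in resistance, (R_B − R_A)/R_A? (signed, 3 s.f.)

R ∝ ρL/d² with ρ ∝ (1+αΔT), so R_B/R_A = (1 − 29.8/100) × (1 + 37.6/100)⁻² × (1 − 0.0034×122)
= 0.702 × 0.5282 × 0.5852 = 0.217
(R_B − R_A)/R_A = 0.217 − 1 = -78.3%

-78.3%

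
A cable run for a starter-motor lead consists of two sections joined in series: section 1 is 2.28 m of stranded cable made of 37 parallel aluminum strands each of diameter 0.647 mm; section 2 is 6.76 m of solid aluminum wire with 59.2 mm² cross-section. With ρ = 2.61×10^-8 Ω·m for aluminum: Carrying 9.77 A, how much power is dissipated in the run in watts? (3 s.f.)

Section 1: A_strand = π(3.2350e-04)² = 3.288e-07 m²; R₁ = ρL/(N·A_s) = (2.61×10^-8)(2.28)/(37×3.288e-07) = 0.004892 Ω
Section 2: A = 59.2 mm² = 5.920e-05 m²
R₂ = (2.61×10^-8)(6.76)/(5.920e-05) = 0.00298 Ω
R = R₁ + R₂ = 0.007872 Ω
P = I²R = (9.77)² × 0.007872 = 0.751 W

0.751 W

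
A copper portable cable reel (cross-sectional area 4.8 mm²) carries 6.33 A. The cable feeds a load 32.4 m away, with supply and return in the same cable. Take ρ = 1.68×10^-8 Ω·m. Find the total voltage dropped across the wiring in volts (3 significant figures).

A = 4.8 mm² = 4.800e-06 m²
Total conductor length (both ways) L = 2 × 32.4 = 64.8 m
R = ρL/A = (1.68×10^-8)(64.8)/(4.800e-06) = 0.2268 Ω
V = IR = 6.33 × 0.2268 = 1.44 V

1.44 V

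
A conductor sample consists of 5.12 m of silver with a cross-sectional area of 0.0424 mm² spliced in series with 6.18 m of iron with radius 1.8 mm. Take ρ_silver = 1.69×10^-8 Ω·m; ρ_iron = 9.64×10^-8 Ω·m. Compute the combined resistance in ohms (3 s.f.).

Segment 1: A = 0.0424 mm² = 4.240e-08 m²
R₁ = ρL/A = (1.69×10^-8)(5.12)/(4.240e-08) = 2.041 Ω
Segment 2: A = πr² = π(1.8000e-03 m)² = 1.018e-05 m²
R₂ = (9.64×10^-8)(6.18)/(1.018e-05) = 0.05853 Ω
R = R₁ + R₂ = 2.10 Ω

2.10 Ω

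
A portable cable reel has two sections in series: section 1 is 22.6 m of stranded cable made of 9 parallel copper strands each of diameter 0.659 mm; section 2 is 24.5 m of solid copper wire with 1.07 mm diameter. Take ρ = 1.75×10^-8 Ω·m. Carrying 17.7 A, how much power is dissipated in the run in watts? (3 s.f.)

Section 1: A_strand = π(3.2950e-04)² = 3.411e-07 m²; R₁ = ρL/(N·A_s) = (1.75×10^-8)(22.6)/(9×3.411e-07) = 0.1288 Ω
Section 2: A = π(d/2)² = π(5.3500e-04 m)² = 8.992e-07 m²
R₂ = (1.75×10^-8)(24.5)/(8.992e-07) = 0.4768 Ω
R = R₁ + R₂ = 0.6056 Ω
P = I²R = (17.7)² × 0.6056 = 190 W

190 W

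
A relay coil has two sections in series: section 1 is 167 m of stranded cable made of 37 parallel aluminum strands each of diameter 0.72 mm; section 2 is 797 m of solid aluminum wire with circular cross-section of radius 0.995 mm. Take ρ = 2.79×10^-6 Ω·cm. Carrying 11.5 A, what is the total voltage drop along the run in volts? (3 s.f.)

ρ = 2.79×10^-6 Ω·cm = 2.79×10^-8 Ω·m
Section 1: A_strand = π(3.6000e-04)² = 4.072e-07 m²; R₁ = ρL/(N·A_s) = (2.79×10^-8)(167)/(37×4.072e-07) = 0.3093 Ω
Section 2: A = πr² = π(9.9500e-04 m)² = 3.110e-06 m²
R₂ = (2.79×10^-8)(797)/(3.110e-06) = 7.149 Ω
R = R₁ + R₂ = 7.459 Ω
V = IR = 11.5 × 7.459 = 85.8 V

85.8 V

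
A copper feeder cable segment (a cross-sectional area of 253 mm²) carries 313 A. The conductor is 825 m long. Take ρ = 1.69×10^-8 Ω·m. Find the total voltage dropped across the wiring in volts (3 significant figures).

17.2 V

A = 253 mm² = 2.530e-04 m²
R = ρL/A = (1.69×10^-8)(825)/(2.530e-04) = 0.05511 Ω
V = IR = 313 × 0.05511 = 17.2 V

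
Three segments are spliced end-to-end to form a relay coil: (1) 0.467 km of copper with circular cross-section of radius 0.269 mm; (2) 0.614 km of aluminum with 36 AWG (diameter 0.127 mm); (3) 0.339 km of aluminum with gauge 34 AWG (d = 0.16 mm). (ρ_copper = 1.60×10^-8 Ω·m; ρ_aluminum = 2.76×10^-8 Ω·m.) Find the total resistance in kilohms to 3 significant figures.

Seg 1: A = πr² = π(2.6900e-04 m)² = 2.273e-07 m²
R_1 = (1.60×10^-8)(467)/(2.273e-07) = 32.87 Ω
Seg 2: A = π(0.127/2 mm)² = π(6.3500e-05 m)² = 1.267e-08 m²
R_2 = (2.76×10^-8)(614)/(1.267e-08) = 1338 Ω
Seg 3: A = π(0.16/2 mm)² = π(8.0000e-05 m)² = 2.011e-08 m²
R_3 = (2.76×10^-8)(339)/(2.011e-08) = 465.3 Ω
R_total = R_1 + R_2 + R_3 = 1.84 kΩ

1.84 kΩ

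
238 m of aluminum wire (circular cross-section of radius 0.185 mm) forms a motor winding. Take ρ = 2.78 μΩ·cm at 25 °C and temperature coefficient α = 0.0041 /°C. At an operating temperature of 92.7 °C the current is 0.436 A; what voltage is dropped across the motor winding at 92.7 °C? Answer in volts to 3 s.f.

34.3 V

ρ = 2.78 μΩ·cm = 2.78×10^-8 Ω·m
A = πr² = π(1.8500e-04 m)² = 1.075e-07 m²
R₍25₎ = ρL/A = (2.78×10^-8)(238)/(1.075e-07) = 61.54 Ω
R₍92.7₎ = R₍25₎(1 + αΔT) = 61.54 × (1 + 0.0041×67.7) = 78.62 Ω
V = IR = 0.436 × 78.62 = 34.3 V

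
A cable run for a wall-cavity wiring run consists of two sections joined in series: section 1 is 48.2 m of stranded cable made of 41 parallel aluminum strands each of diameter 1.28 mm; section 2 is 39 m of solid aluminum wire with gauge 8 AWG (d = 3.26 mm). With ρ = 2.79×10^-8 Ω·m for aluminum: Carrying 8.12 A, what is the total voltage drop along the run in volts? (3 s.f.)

Section 1: A_strand = π(6.4000e-04)² = 1.287e-06 m²; R₁ = ρL/(N·A_s) = (2.79×10^-8)(48.2)/(41×1.287e-06) = 0.02549 Ω
Section 2: A = π(3.26/2 mm)² = π(1.6300e-03 m)² = 8.347e-06 m²
R₂ = (2.79×10^-8)(39)/(8.347e-06) = 0.1304 Ω
R = R₁ + R₂ = 0.1558 Ω
V = IR = 8.12 × 0.1558 = 1.27 V

1.27 V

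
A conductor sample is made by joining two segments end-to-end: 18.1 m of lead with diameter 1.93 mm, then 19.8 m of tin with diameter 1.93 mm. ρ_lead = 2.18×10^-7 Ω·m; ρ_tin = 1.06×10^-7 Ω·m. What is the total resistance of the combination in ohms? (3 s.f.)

2.07 Ω

Segment 1: A = π(d/2)² = π(9.6500e-04 m)² = 2.926e-06 m²
R₁ = ρL/A = (2.18×10^-7)(18.1)/(2.926e-06) = 1.349 Ω
R₂ = (1.06×10^-7)(19.8)/(2.926e-06) = 0.7174 Ω
R = R₁ + R₂ = 2.07 Ω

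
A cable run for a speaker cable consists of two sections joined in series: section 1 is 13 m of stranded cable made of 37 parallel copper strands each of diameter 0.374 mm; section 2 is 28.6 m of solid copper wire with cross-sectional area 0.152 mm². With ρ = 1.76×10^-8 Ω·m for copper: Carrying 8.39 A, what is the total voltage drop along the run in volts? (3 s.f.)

Section 1: A_strand = π(1.8700e-04)² = 1.099e-07 m²; R₁ = ρL/(N·A_s) = (1.76×10^-8)(13)/(37×1.099e-07) = 0.05629 Ω
Section 2: A = 0.152 mm² = 1.520e-07 m²
R₂ = (1.76×10^-8)(28.6)/(1.520e-07) = 3.312 Ω
R = R₁ + R₂ = 3.368 Ω
V = IR = 8.39 × 3.368 = 28.3 V

28.3 V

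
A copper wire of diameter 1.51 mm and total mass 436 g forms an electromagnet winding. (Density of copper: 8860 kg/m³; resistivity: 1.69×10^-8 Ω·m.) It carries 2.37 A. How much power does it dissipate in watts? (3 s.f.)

1.46 W

A = π(d/2)² = π(7.5500e-04 m)² = 1.7908e-06 m²
L = m/(density·A) = 0.436/(8860×1.7908e-06) = 27.48 m
R = ρL/A = (1.69×10^-8)(27.48)/(1.7908e-06) = 0.2593 Ω
P = I²R = (2.37)² × 0.2593 = 1.46 W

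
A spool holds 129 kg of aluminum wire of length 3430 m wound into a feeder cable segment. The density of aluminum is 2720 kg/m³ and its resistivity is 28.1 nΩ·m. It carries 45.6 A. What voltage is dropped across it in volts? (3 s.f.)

318 V

ρ = 28.1 nΩ·m = 2.81×10^-8 Ω·m
A = m/(density·L) = 129/(2720×3430) = 1.3827e-05 m²
R = ρL/A = (2.81×10^-8)(3430)/(1.3827e-05) = 6.971 Ω
V = IR = 45.6 × 6.971 = 318 V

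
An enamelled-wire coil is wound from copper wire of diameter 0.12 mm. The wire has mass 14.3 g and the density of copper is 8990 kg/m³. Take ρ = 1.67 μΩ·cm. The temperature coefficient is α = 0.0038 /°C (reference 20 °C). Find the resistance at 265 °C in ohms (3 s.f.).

ρ = 1.67 μΩ·cm = 1.67×10^-8 Ω·m
A = π(d/2)² = π(6.0000e-05 m)² = 1.1310e-08 m²
L = m/(density·A) = 0.0143/(8990×1.1310e-08) = 140.6 m
R = ρL/A = (1.67×10^-8)(140.6)/(1.1310e-08) = 207.7 Ω
R(265 °C) = 207.7 × (1 + 0.0038×245) = 401 Ω

401 Ω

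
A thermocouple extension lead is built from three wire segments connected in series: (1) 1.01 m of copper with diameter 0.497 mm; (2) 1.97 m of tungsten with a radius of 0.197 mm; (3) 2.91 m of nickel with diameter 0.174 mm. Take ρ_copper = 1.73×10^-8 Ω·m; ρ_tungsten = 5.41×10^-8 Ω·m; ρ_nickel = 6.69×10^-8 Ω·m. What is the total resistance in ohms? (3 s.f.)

9.15 Ω

Seg 1: A = π(d/2)² = π(2.4850e-04 m)² = 1.940e-07 m²
R_1 = (1.73×10^-8)(1.01)/(1.940e-07) = 0.09007 Ω
Seg 2: A = πr² = π(1.9700e-04 m)² = 1.219e-07 m²
R_2 = (5.41×10^-8)(1.97)/(1.219e-07) = 0.8741 Ω
Seg 3: A = π(d/2)² = π(8.7000e-05 m)² = 2.378e-08 m²
R_3 = (6.69×10^-8)(2.91)/(2.378e-08) = 8.187 Ω
R_total = R_1 + R_2 + R_3 = 9.15 Ω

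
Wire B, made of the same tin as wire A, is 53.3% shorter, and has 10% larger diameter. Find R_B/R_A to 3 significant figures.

0.386

R ∝ L/d², so R_B/R_A = (1 − 53.3/100) × (1 + 10/100)⁻²
= 0.467 × 0.8265 = 0.386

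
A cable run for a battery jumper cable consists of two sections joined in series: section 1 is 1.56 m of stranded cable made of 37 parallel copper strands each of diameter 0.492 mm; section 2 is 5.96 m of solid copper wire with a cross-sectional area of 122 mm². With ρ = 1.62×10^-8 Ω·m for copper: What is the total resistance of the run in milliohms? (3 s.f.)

4.38 mΩ

Section 1: A_strand = π(2.4600e-04)² = 1.901e-07 m²; R₁ = ρL/(N·A_s) = (1.62×10^-8)(1.56)/(37×1.901e-07) = 0.003593 Ω
Section 2: A = 122 mm² = 1.220e-04 m²
R₂ = (1.62×10^-8)(5.96)/(1.220e-04) = 7.914×10^-4 Ω
R = R₁ + R₂ = 4.38 mΩ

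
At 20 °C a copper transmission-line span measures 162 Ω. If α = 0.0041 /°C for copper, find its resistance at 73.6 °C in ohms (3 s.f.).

ΔT = 73.6 − 20 = 53.6 °C
R = R₀(1 + αΔT) = 162 × (1 + 0.0041×53.6) = 162 × 1.22 = 198 Ω

198 Ω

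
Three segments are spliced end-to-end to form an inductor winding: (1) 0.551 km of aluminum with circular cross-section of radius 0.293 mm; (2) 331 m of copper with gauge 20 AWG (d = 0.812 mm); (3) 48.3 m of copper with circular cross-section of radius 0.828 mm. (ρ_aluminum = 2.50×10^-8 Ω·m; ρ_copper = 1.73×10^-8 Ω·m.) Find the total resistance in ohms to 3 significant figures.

62.5 Ω

Seg 1: A = πr² = π(2.9300e-04 m)² = 2.697e-07 m²
R_1 = (2.50×10^-8)(551)/(2.697e-07) = 51.07 Ω
Seg 2: A = π(0.812/2 mm)² = π(4.0600e-04 m)² = 5.178e-07 m²
R_2 = (1.73×10^-8)(331)/(5.178e-07) = 11.06 Ω
Seg 3: A = πr² = π(8.2800e-04 m)² = 2.154e-06 m²
R_3 = (1.73×10^-8)(48.3)/(2.154e-06) = 0.388 Ω
R_total = R_1 + R_2 + R_3 = 62.5 Ω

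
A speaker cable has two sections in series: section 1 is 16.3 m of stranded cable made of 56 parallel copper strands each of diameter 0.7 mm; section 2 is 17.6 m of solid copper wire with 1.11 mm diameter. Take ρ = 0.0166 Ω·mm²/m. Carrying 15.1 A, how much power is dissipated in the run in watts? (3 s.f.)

71.7 W

ρ = 0.0166 Ω·mm²/m = 1.66×10^-8 Ω·m
Section 1: A_strand = π(3.5000e-04)² = 3.848e-07 m²; R₁ = ρL/(N·A_s) = (1.66×10^-8)(16.3)/(56×3.848e-07) = 0.01256 Ω
Section 2: A = π(d/2)² = π(5.5500e-04 m)² = 9.677e-07 m²
R₂ = (1.66×10^-8)(17.6)/(9.677e-07) = 0.3019 Ω
R = R₁ + R₂ = 0.3145 Ω
P = I²R = (15.1)² × 0.3145 = 71.7 W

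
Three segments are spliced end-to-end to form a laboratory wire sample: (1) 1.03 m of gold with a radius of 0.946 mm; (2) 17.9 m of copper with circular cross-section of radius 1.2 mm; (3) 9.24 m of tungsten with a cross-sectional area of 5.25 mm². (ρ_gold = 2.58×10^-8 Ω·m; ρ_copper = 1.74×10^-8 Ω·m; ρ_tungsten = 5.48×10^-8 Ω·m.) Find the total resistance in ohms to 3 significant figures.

0.175 Ω

Seg 1: A = πr² = π(9.4600e-04 m)² = 2.811e-06 m²
R_1 = (2.58×10^-8)(1.03)/(2.811e-06) = 0.009452 Ω
Seg 2: A = πr² = π(1.2000e-03 m)² = 4.524e-06 m²
R_2 = (1.74×10^-8)(17.9)/(4.524e-06) = 0.06885 Ω
Seg 3: A = 5.25 mm² = 5.250e-06 m²
R_3 = (5.48×10^-8)(9.24)/(5.250e-06) = 0.09645 Ω
R_total = R_1 + R_2 + R_3 = 0.175 Ω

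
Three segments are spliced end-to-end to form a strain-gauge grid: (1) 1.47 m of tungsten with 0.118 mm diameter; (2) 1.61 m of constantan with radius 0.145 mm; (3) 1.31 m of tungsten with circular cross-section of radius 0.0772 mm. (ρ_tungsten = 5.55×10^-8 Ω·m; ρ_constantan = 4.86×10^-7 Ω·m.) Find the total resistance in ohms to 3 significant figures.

Seg 1: A = π(d/2)² = π(5.9000e-05 m)² = 1.094e-08 m²
R_1 = (5.55×10^-8)(1.47)/(1.094e-08) = 7.46 Ω
Seg 2: A = πr² = π(1.4500e-04 m)² = 6.605e-08 m²
R_2 = (4.86×10^-7)(1.61)/(6.605e-08) = 11.85 Ω
Seg 3: A = πr² = π(7.7200e-05 m)² = 1.872e-08 m²
R_3 = (5.55×10^-8)(1.31)/(1.872e-08) = 3.883 Ω
R_total = R_1 + R_2 + R_3 = 23.2 Ω

23.2 Ω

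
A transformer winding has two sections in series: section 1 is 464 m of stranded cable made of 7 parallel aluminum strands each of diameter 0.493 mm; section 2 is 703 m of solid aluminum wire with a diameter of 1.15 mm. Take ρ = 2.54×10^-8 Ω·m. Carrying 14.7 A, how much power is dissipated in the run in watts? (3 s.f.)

5620 W

Section 1: A_strand = π(2.4650e-04)² = 1.909e-07 m²; R₁ = ρL/(N·A_s) = (2.54×10^-8)(464)/(7×1.909e-07) = 8.82 Ω
Section 2: A = π(d/2)² = π(5.7500e-04 m)² = 1.039e-06 m²
R₂ = (2.54×10^-8)(703)/(1.039e-06) = 17.19 Ω
R = R₁ + R₂ = 26.01 Ω
P = I²R = (14.7)² × 26.01 = 5620 W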